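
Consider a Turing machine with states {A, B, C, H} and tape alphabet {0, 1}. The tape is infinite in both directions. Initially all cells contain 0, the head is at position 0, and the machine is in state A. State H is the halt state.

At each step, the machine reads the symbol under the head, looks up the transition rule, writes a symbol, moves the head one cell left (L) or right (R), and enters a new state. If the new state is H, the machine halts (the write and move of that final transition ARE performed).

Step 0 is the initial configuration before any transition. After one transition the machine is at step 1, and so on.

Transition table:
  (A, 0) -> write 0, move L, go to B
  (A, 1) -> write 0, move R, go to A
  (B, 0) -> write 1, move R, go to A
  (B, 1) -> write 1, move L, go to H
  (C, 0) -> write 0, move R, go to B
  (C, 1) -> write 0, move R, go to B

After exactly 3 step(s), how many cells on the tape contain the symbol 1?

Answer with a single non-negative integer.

Answer: 1

Derivation:
Step 1: in state A at pos 0, read 0 -> (A,0)->write 0,move L,goto B. Now: state=B, head=-1, tape[-2..1]=0000 (head:  ^)
Step 2: in state B at pos -1, read 0 -> (B,0)->write 1,move R,goto A. Now: state=A, head=0, tape[-2..1]=0100 (head:   ^)
Step 3: in state A at pos 0, read 0 -> (A,0)->write 0,move L,goto B. Now: state=B, head=-1, tape[-2..1]=0100 (head:  ^)
Cells containing 1 after step 3: {-1} -> 1 cell(s)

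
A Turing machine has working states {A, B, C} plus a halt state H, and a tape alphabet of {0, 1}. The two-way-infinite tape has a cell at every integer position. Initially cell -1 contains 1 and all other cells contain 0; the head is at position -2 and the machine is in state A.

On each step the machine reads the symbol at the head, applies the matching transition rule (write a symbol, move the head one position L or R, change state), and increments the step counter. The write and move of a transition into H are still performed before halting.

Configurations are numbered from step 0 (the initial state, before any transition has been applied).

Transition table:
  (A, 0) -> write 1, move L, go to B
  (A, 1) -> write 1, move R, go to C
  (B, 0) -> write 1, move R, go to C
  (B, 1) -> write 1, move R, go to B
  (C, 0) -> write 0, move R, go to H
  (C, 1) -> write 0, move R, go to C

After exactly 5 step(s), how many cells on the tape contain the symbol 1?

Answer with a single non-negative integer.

Answer: 1

Derivation:
Step 1: in state A at pos -2, read 0 -> (A,0)->write 1,move L,goto B. Now: state=B, head=-3, tape[-4..0]=00110 (head:  ^)
Step 2: in state B at pos -3, read 0 -> (B,0)->write 1,move R,goto C. Now: state=C, head=-2, tape[-4..0]=01110 (head:   ^)
Step 3: in state C at pos -2, read 1 -> (C,1)->write 0,move R,goto C. Now: state=C, head=-1, tape[-4..0]=01010 (head:    ^)
Step 4: in state C at pos -1, read 1 -> (C,1)->write 0,move R,goto C. Now: state=C, head=0, tape[-4..1]=010000 (head:     ^)
Step 5: in state C at pos 0, read 0 -> (C,0)->write 0,move R,goto H. Now: state=H, head=1, tape[-4..2]=0100000 (head:      ^)
Cells containing 1 after step 5: {-3} -> 1 cell(s)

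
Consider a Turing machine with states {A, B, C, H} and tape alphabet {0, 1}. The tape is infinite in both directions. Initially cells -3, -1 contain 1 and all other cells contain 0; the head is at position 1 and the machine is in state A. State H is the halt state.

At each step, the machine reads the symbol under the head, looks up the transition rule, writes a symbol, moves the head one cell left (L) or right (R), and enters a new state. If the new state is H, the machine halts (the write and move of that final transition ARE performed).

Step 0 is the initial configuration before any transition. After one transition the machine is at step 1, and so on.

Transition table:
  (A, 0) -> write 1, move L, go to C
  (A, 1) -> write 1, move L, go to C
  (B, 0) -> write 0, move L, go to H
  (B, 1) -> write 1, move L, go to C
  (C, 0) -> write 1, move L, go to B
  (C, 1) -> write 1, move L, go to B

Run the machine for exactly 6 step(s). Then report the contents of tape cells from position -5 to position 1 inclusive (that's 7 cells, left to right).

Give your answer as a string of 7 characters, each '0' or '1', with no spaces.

Answer: 0111111

Derivation:
Step 1: in state A at pos 1, read 0 -> (A,0)->write 1,move L,goto C. Now: state=C, head=0, tape[-4..2]=0101010 (head:     ^)
Step 2: in state C at pos 0, read 0 -> (C,0)->write 1,move L,goto B. Now: state=B, head=-1, tape[-4..2]=0101110 (head:    ^)
Step 3: in state B at pos -1, read 1 -> (B,1)->write 1,move L,goto C. Now: state=C, head=-2, tape[-4..2]=0101110 (head:   ^)
Step 4: in state C at pos -2, read 0 -> (C,0)->write 1,move L,goto B. Now: state=B, head=-3, tape[-4..2]=0111110 (head:  ^)
Step 5: in state B at pos -3, read 1 -> (B,1)->write 1,move L,goto C. Now: state=C, head=-4, tape[-5..2]=00111110 (head:  ^)
Step 6: in state C at pos -4, read 0 -> (C,0)->write 1,move L,goto B. Now: state=B, head=-5, tape[-6..2]=001111110 (head:  ^)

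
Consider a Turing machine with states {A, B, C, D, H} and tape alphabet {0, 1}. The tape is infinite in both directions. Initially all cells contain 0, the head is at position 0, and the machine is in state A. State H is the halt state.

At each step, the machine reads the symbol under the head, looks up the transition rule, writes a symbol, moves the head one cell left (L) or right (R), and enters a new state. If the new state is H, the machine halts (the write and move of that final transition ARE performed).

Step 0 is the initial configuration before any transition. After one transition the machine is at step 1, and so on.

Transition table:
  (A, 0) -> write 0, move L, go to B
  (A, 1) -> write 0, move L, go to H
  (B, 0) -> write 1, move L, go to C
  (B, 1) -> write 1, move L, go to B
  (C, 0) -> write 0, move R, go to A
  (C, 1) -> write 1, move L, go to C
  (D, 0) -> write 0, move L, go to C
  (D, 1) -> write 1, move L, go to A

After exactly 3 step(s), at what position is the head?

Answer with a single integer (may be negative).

Answer: -1

Derivation:
Step 1: in state A at pos 0, read 0 -> (A,0)->write 0,move L,goto B. Now: state=B, head=-1, tape[-2..1]=0000 (head:  ^)
Step 2: in state B at pos -1, read 0 -> (B,0)->write 1,move L,goto C. Now: state=C, head=-2, tape[-3..1]=00100 (head:  ^)
Step 3: in state C at pos -2, read 0 -> (C,0)->write 0,move R,goto A. Now: state=A, head=-1, tape[-3..1]=00100 (head:   ^)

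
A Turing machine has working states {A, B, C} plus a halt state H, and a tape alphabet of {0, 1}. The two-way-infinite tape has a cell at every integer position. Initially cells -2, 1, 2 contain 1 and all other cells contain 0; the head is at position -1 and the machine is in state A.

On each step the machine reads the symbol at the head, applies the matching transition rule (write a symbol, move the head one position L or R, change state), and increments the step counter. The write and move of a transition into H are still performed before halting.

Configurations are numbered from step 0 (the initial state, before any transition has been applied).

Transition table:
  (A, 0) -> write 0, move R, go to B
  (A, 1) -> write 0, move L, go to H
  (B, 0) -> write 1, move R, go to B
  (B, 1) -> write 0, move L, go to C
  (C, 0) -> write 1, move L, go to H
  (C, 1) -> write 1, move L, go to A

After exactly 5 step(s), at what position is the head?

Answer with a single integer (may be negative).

Step 1: in state A at pos -1, read 0 -> (A,0)->write 0,move R,goto B. Now: state=B, head=0, tape[-3..3]=0100110 (head:    ^)
Step 2: in state B at pos 0, read 0 -> (B,0)->write 1,move R,goto B. Now: state=B, head=1, tape[-3..3]=0101110 (head:     ^)
Step 3: in state B at pos 1, read 1 -> (B,1)->write 0,move L,goto C. Now: state=C, head=0, tape[-3..3]=0101010 (head:    ^)
Step 4: in state C at pos 0, read 1 -> (C,1)->write 1,move L,goto A. Now: state=A, head=-1, tape[-3..3]=0101010 (head:   ^)
Step 5: in state A at pos -1, read 0 -> (A,0)->write 0,move R,goto B. Now: state=B, head=0, tape[-3..3]=0101010 (head:    ^)

Answer: 0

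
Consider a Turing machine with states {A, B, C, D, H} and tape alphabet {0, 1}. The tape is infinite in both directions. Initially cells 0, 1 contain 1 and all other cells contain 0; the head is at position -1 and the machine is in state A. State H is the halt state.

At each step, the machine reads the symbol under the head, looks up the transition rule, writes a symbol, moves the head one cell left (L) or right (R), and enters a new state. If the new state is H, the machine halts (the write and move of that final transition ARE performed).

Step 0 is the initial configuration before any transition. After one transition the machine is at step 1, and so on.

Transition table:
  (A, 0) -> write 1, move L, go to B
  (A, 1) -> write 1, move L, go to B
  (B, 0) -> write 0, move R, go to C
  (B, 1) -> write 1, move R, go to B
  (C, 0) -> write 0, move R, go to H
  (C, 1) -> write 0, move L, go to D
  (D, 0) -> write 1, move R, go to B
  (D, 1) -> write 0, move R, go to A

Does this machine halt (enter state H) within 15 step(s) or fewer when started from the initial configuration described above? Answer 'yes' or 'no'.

Answer: yes

Derivation:
Step 1: in state A at pos -1, read 0 -> (A,0)->write 1,move L,goto B. Now: state=B, head=-2, tape[-3..2]=001110 (head:  ^)
Step 2: in state B at pos -2, read 0 -> (B,0)->write 0,move R,goto C. Now: state=C, head=-1, tape[-3..2]=001110 (head:   ^)
Step 3: in state C at pos -1, read 1 -> (C,1)->write 0,move L,goto D. Now: state=D, head=-2, tape[-3..2]=000110 (head:  ^)
Step 4: in state D at pos -2, read 0 -> (D,0)->write 1,move R,goto B. Now: state=B, head=-1, tape[-3..2]=010110 (head:   ^)
Step 5: in state B at pos -1, read 0 -> (B,0)->write 0,move R,goto C. Now: state=C, head=0, tape[-3..2]=010110 (head:    ^)
Step 6: in state C at pos 0, read 1 -> (C,1)->write 0,move L,goto D. Now: state=D, head=-1, tape[-3..2]=010010 (head:   ^)
Step 7: in state D at pos -1, read 0 -> (D,0)->write 1,move R,goto B. Now: state=B, head=0, tape[-3..2]=011010 (head:    ^)
Step 8: in state B at pos 0, read 0 -> (B,0)->write 0,move R,goto C. Now: state=C, head=1, tape[-3..2]=011010 (head:     ^)
Step 9: in state C at pos 1, read 1 -> (C,1)->write 0,move L,goto D. Now: state=D, head=0, tape[-3..2]=011000 (head:    ^)
Step 10: in state D at pos 0, read 0 -> (D,0)->write 1,move R,goto B. Now: state=B, head=1, tape[-3..2]=011100 (head:     ^)
Step 11: in state B at pos 1, read 0 -> (B,0)->write 0,move R,goto C. Now: state=C, head=2, tape[-3..3]=0111000 (head:      ^)
Step 12: in state C at pos 2, read 0 -> (C,0)->write 0,move R,goto H. Now: state=H, head=3, tape[-3..4]=01110000 (head:       ^)
State H reached at step 12; 12 <= 15 -> yes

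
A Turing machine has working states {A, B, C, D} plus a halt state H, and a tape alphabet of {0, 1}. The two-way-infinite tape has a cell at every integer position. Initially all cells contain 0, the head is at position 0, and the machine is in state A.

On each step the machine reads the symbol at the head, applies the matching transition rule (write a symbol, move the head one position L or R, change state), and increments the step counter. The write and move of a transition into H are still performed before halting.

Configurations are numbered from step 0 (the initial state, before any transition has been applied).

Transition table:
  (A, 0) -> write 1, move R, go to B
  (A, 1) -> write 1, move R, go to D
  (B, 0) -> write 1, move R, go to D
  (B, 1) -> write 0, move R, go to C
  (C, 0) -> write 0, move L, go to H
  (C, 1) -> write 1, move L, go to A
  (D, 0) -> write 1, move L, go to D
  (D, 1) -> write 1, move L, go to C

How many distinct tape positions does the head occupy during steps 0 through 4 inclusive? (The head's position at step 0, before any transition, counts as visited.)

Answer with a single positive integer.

Answer: 3

Derivation:
Step 1: in state A at pos 0, read 0 -> (A,0)->write 1,move R,goto B. Now: state=B, head=1, tape[-1..2]=0100 (head:   ^)
Step 2: in state B at pos 1, read 0 -> (B,0)->write 1,move R,goto D. Now: state=D, head=2, tape[-1..3]=01100 (head:    ^)
Step 3: in state D at pos 2, read 0 -> (D,0)->write 1,move L,goto D. Now: state=D, head=1, tape[-1..3]=01110 (head:   ^)
Step 4: in state D at pos 1, read 1 -> (D,1)->write 1,move L,goto C. Now: state=C, head=0, tape[-1..3]=01110 (head:  ^)
Head positions at steps 0..4: starting at 0, distinct positions visited = {0, 1, 2} -> 3 position(s)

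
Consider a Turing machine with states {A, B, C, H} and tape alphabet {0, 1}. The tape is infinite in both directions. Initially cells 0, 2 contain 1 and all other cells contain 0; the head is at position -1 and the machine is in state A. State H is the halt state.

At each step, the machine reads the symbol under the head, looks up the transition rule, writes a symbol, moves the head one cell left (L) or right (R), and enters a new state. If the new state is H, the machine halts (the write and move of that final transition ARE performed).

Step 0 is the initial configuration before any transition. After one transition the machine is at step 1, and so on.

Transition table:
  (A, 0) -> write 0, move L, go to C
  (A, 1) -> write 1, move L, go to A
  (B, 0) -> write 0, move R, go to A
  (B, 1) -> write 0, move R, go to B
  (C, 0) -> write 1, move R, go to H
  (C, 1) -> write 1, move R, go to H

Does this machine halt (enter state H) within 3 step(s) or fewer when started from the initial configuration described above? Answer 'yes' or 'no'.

Step 1: in state A at pos -1, read 0 -> (A,0)->write 0,move L,goto C. Now: state=C, head=-2, tape[-3..3]=0001010 (head:  ^)
Step 2: in state C at pos -2, read 0 -> (C,0)->write 1,move R,goto H. Now: state=H, head=-1, tape[-3..3]=0101010 (head:   ^)
State H reached at step 2; 2 <= 3 -> yes

Answer: yes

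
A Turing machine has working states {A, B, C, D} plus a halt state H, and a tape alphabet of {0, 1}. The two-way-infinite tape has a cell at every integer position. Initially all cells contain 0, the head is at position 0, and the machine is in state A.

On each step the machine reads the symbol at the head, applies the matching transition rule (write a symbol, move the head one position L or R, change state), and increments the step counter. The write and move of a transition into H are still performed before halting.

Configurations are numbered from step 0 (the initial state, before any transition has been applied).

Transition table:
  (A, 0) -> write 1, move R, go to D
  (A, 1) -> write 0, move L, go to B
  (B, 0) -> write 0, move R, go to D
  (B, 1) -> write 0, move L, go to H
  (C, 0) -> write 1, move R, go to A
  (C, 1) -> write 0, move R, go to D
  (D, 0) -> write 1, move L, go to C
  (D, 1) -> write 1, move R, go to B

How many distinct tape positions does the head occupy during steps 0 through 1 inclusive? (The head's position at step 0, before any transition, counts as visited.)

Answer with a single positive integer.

Answer: 2

Derivation:
Step 1: in state A at pos 0, read 0 -> (A,0)->write 1,move R,goto D. Now: state=D, head=1, tape[-1..2]=0100 (head:   ^)
Head positions at steps 0..1: starting at 0, distinct positions visited = {0, 1} -> 2 position(s)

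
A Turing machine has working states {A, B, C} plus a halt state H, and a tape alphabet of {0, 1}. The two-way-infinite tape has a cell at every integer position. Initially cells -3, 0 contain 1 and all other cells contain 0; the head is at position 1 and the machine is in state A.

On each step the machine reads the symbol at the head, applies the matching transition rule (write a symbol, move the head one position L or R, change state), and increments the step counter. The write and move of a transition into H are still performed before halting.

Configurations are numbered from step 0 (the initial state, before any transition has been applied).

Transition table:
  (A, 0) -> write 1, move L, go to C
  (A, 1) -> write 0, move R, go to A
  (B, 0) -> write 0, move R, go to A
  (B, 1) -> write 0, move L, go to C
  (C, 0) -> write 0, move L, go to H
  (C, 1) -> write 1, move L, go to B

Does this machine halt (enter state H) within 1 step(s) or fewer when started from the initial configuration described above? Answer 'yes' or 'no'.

Step 1: in state A at pos 1, read 0 -> (A,0)->write 1,move L,goto C. Now: state=C, head=0, tape[-4..2]=0100110 (head:     ^)
After 1 step(s): state = C (not H) -> not halted within 1 -> no

Answer: no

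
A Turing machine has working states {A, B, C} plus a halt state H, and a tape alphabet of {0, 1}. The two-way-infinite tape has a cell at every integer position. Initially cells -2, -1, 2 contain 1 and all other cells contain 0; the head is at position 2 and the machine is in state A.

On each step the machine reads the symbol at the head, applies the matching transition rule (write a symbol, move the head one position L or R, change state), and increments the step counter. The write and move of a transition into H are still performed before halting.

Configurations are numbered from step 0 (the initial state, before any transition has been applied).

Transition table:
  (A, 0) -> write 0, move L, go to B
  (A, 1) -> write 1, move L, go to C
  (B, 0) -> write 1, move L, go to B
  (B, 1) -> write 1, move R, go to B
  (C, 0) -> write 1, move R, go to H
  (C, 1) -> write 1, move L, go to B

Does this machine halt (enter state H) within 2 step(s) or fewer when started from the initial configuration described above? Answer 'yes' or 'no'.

Step 1: in state A at pos 2, read 1 -> (A,1)->write 1,move L,goto C. Now: state=C, head=1, tape[-3..3]=0110010 (head:     ^)
Step 2: in state C at pos 1, read 0 -> (C,0)->write 1,move R,goto H. Now: state=H, head=2, tape[-3..3]=0110110 (head:      ^)
State H reached at step 2; 2 <= 2 -> yes

Answer: yes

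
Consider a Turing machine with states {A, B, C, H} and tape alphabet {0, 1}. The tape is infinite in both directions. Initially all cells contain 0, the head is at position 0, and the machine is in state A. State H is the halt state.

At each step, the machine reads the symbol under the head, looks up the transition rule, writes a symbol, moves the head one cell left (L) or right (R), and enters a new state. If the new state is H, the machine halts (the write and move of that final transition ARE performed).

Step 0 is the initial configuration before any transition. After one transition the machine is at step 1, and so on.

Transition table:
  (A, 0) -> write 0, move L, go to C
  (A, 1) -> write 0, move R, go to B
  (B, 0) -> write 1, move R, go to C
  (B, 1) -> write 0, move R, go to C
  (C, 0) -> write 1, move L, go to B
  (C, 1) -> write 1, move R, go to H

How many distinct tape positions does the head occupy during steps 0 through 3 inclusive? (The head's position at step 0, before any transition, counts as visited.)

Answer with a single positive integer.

Step 1: in state A at pos 0, read 0 -> (A,0)->write 0,move L,goto C. Now: state=C, head=-1, tape[-2..1]=0000 (head:  ^)
Step 2: in state C at pos -1, read 0 -> (C,0)->write 1,move L,goto B. Now: state=B, head=-2, tape[-3..1]=00100 (head:  ^)
Step 3: in state B at pos -2, read 0 -> (B,0)->write 1,move R,goto C. Now: state=C, head=-1, tape[-3..1]=01100 (head:   ^)
Head positions at steps 0..3: starting at 0, distinct positions visited = {-2, -1, 0} -> 3 position(s)

Answer: 3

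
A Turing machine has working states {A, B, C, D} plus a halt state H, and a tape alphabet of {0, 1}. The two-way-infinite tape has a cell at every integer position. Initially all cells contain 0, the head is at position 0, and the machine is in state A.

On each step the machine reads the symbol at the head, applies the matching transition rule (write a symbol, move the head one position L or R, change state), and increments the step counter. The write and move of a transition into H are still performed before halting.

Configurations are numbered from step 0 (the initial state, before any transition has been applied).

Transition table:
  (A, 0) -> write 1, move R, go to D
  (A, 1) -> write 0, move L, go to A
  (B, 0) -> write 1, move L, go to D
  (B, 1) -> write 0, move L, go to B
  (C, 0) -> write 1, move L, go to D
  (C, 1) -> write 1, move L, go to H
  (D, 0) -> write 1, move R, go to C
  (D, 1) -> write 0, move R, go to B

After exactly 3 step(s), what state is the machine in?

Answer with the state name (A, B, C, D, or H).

Answer: D

Derivation:
Step 1: in state A at pos 0, read 0 -> (A,0)->write 1,move R,goto D. Now: state=D, head=1, tape[-1..2]=0100 (head:   ^)
Step 2: in state D at pos 1, read 0 -> (D,0)->write 1,move R,goto C. Now: state=C, head=2, tape[-1..3]=01100 (head:    ^)
Step 3: in state C at pos 2, read 0 -> (C,0)->write 1,move L,goto D. Now: state=D, head=1, tape[-1..3]=01110 (head:   ^)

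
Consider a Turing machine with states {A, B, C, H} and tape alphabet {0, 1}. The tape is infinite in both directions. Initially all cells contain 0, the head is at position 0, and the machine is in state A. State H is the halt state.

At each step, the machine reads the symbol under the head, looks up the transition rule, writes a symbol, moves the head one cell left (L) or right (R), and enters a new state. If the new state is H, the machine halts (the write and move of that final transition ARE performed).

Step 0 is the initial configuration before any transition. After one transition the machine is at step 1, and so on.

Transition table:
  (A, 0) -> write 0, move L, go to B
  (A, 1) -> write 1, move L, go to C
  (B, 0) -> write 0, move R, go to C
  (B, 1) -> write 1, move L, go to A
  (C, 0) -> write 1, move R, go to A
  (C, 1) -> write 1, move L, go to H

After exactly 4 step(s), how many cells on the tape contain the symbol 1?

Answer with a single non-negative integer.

Answer: 1

Derivation:
Step 1: in state A at pos 0, read 0 -> (A,0)->write 0,move L,goto B. Now: state=B, head=-1, tape[-2..1]=0000 (head:  ^)
Step 2: in state B at pos -1, read 0 -> (B,0)->write 0,move R,goto C. Now: state=C, head=0, tape[-2..1]=0000 (head:   ^)
Step 3: in state C at pos 0, read 0 -> (C,0)->write 1,move R,goto A. Now: state=A, head=1, tape[-2..2]=00100 (head:    ^)
Step 4: in state A at pos 1, read 0 -> (A,0)->write 0,move L,goto B. Now: state=B, head=0, tape[-2..2]=00100 (head:   ^)
Cells containing 1 after step 4: {0} -> 1 cell(s)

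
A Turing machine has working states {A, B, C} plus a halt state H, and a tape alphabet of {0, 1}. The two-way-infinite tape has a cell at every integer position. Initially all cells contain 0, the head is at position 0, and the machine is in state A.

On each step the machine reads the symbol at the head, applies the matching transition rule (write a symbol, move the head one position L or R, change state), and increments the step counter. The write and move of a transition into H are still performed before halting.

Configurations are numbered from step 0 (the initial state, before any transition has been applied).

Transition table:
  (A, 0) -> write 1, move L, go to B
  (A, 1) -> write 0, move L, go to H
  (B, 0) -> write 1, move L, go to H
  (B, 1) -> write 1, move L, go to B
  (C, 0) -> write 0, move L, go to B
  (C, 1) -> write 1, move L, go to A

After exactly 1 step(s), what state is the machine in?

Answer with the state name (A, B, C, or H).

Step 1: in state A at pos 0, read 0 -> (A,0)->write 1,move L,goto B. Now: state=B, head=-1, tape[-2..1]=0010 (head:  ^)

Answer: B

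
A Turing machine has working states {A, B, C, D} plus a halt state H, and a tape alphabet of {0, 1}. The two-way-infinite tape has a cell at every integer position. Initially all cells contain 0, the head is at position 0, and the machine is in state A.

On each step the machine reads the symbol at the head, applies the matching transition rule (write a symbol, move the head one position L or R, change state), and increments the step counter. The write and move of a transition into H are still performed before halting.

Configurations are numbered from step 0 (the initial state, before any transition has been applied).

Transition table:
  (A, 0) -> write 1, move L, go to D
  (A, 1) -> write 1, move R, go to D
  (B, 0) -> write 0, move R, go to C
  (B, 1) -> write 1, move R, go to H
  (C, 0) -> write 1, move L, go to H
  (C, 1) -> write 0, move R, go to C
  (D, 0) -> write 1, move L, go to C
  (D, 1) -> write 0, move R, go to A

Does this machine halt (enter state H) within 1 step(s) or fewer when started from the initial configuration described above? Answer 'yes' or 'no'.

Step 1: in state A at pos 0, read 0 -> (A,0)->write 1,move L,goto D. Now: state=D, head=-1, tape[-2..1]=0010 (head:  ^)
After 1 step(s): state = D (not H) -> not halted within 1 -> no

Answer: no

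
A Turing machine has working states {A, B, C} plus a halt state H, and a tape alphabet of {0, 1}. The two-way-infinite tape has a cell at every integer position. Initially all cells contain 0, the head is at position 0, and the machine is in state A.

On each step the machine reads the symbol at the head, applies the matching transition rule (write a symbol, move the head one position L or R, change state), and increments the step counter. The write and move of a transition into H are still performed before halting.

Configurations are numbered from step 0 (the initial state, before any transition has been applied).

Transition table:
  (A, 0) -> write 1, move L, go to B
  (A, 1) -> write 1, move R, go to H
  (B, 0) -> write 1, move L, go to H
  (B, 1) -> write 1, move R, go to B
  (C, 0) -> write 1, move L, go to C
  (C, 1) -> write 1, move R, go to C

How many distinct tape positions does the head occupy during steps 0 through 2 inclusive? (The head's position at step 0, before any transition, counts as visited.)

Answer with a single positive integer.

Step 1: in state A at pos 0, read 0 -> (A,0)->write 1,move L,goto B. Now: state=B, head=-1, tape[-2..1]=0010 (head:  ^)
Step 2: in state B at pos -1, read 0 -> (B,0)->write 1,move L,goto H. Now: state=H, head=-2, tape[-3..1]=00110 (head:  ^)
Head positions at steps 0..2: starting at 0, distinct positions visited = {-2, -1, 0} -> 3 position(s)

Answer: 3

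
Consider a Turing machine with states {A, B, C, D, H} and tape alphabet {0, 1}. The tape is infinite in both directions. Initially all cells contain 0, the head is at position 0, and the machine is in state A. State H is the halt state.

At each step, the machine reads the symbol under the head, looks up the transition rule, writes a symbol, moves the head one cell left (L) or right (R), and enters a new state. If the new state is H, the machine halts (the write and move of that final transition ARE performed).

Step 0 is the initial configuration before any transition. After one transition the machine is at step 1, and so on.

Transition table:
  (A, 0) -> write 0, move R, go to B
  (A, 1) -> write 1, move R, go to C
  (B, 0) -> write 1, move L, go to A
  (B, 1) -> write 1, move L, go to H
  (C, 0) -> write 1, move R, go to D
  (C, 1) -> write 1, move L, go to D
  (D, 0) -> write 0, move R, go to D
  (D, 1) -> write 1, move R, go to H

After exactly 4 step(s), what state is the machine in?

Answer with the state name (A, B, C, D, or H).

Answer: H

Derivation:
Step 1: in state A at pos 0, read 0 -> (A,0)->write 0,move R,goto B. Now: state=B, head=1, tape[-1..2]=0000 (head:   ^)
Step 2: in state B at pos 1, read 0 -> (B,0)->write 1,move L,goto A. Now: state=A, head=0, tape[-1..2]=0010 (head:  ^)
Step 3: in state A at pos 0, read 0 -> (A,0)->write 0,move R,goto B. Now: state=B, head=1, tape[-1..2]=0010 (head:   ^)
Step 4: in state B at pos 1, read 1 -> (B,1)->write 1,move L,goto H. Now: state=H, head=0, tape[-1..2]=0010 (head:  ^)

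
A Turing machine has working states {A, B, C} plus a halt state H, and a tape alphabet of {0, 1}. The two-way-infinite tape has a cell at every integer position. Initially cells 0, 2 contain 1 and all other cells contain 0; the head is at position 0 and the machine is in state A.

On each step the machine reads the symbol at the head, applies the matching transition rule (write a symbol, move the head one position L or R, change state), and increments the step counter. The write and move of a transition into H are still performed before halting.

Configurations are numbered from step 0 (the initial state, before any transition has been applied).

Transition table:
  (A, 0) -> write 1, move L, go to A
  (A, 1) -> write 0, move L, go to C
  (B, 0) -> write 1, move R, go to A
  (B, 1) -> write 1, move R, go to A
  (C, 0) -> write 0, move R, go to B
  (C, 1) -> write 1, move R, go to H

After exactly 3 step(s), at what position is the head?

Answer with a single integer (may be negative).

Answer: 1

Derivation:
Step 1: in state A at pos 0, read 1 -> (A,1)->write 0,move L,goto C. Now: state=C, head=-1, tape[-2..3]=000010 (head:  ^)
Step 2: in state C at pos -1, read 0 -> (C,0)->write 0,move R,goto B. Now: state=B, head=0, tape[-2..3]=000010 (head:   ^)
Step 3: in state B at pos 0, read 0 -> (B,0)->write 1,move R,goto A. Now: state=A, head=1, tape[-2..3]=001010 (head:    ^)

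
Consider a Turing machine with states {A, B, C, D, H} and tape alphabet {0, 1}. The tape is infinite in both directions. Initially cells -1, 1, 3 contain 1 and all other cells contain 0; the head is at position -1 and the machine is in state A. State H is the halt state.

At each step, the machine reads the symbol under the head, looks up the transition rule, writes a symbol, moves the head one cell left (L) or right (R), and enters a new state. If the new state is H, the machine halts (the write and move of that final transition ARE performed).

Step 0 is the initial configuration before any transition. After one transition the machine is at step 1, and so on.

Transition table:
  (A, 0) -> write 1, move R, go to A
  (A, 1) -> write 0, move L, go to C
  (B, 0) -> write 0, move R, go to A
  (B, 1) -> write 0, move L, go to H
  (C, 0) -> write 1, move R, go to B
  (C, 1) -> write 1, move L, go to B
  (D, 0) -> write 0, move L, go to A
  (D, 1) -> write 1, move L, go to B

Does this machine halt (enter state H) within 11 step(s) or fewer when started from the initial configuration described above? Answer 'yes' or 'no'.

Step 1: in state A at pos -1, read 1 -> (A,1)->write 0,move L,goto C. Now: state=C, head=-2, tape[-3..4]=00001010 (head:  ^)
Step 2: in state C at pos -2, read 0 -> (C,0)->write 1,move R,goto B. Now: state=B, head=-1, tape[-3..4]=01001010 (head:   ^)
Step 3: in state B at pos -1, read 0 -> (B,0)->write 0,move R,goto A. Now: state=A, head=0, tape[-3..4]=01001010 (head:    ^)
Step 4: in state A at pos 0, read 0 -> (A,0)->write 1,move R,goto A. Now: state=A, head=1, tape[-3..4]=01011010 (head:     ^)
Step 5: in state A at pos 1, read 1 -> (A,1)->write 0,move L,goto C. Now: state=C, head=0, tape[-3..4]=01010010 (head:    ^)
Step 6: in state C at pos 0, read 1 -> (C,1)->write 1,move L,goto B. Now: state=B, head=-1, tape[-3..4]=01010010 (head:   ^)
Step 7: in state B at pos -1, read 0 -> (B,0)->write 0,move R,goto A. Now: state=A, head=0, tape[-3..4]=01010010 (head:    ^)
Step 8: in state A at pos 0, read 1 -> (A,1)->write 0,move L,goto C. Now: state=C, head=-1, tape[-3..4]=01000010 (head:   ^)
Step 9: in state C at pos -1, read 0 -> (C,0)->write 1,move R,goto B. Now: state=B, head=0, tape[-3..4]=01100010 (head:    ^)
Step 10: in state B at pos 0, read 0 -> (B,0)->write 0,move R,goto A. Now: state=A, head=1, tape[-3..4]=01100010 (head:     ^)
Step 11: in state A at pos 1, read 0 -> (A,0)->write 1,move R,goto A. Now: state=A, head=2, tape[-3..4]=01101010 (head:      ^)
After 11 step(s): state = A (not H) -> not halted within 11 -> no

Answer: no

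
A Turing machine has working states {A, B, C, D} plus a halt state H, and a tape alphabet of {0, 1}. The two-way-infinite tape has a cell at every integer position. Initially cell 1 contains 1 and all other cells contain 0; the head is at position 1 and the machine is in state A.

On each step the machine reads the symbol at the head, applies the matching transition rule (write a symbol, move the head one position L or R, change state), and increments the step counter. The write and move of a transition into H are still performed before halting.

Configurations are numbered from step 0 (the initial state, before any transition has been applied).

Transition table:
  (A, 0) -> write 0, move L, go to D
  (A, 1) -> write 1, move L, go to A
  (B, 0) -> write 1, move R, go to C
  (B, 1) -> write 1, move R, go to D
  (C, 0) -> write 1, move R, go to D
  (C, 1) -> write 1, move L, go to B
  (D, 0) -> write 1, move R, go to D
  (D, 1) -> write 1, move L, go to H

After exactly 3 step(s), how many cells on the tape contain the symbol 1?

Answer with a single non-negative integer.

Answer: 2

Derivation:
Step 1: in state A at pos 1, read 1 -> (A,1)->write 1,move L,goto A. Now: state=A, head=0, tape[-1..2]=0010 (head:  ^)
Step 2: in state A at pos 0, read 0 -> (A,0)->write 0,move L,goto D. Now: state=D, head=-1, tape[-2..2]=00010 (head:  ^)
Step 3: in state D at pos -1, read 0 -> (D,0)->write 1,move R,goto D. Now: state=D, head=0, tape[-2..2]=01010 (head:   ^)
Cells containing 1 after step 3: {-1, 1} -> 2 cell(s)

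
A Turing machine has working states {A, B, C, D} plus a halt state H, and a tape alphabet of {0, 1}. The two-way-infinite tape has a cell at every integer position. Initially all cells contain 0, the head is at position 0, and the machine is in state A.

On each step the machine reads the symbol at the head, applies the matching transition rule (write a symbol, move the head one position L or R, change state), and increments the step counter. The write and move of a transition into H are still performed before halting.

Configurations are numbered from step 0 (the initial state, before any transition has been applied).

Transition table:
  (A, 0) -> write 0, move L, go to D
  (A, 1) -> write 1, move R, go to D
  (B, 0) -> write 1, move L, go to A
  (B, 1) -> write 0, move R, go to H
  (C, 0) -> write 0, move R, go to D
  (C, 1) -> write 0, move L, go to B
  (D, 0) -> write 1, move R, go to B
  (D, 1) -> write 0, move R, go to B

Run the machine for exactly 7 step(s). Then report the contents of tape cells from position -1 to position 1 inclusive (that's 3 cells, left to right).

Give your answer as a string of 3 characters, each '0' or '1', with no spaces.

Answer: 101

Derivation:
Step 1: in state A at pos 0, read 0 -> (A,0)->write 0,move L,goto D. Now: state=D, head=-1, tape[-2..1]=0000 (head:  ^)
Step 2: in state D at pos -1, read 0 -> (D,0)->write 1,move R,goto B. Now: state=B, head=0, tape[-2..1]=0100 (head:   ^)
Step 3: in state B at pos 0, read 0 -> (B,0)->write 1,move L,goto A. Now: state=A, head=-1, tape[-2..1]=0110 (head:  ^)
Step 4: in state A at pos -1, read 1 -> (A,1)->write 1,move R,goto D. Now: state=D, head=0, tape[-2..1]=0110 (head:   ^)
Step 5: in state D at pos 0, read 1 -> (D,1)->write 0,move R,goto B. Now: state=B, head=1, tape[-2..2]=01000 (head:    ^)
Step 6: in state B at pos 1, read 0 -> (B,0)->write 1,move L,goto A. Now: state=A, head=0, tape[-2..2]=01010 (head:   ^)
Step 7: in state A at pos 0, read 0 -> (A,0)->write 0,move L,goto D. Now: state=D, head=-1, tape[-2..2]=01010 (head:  ^)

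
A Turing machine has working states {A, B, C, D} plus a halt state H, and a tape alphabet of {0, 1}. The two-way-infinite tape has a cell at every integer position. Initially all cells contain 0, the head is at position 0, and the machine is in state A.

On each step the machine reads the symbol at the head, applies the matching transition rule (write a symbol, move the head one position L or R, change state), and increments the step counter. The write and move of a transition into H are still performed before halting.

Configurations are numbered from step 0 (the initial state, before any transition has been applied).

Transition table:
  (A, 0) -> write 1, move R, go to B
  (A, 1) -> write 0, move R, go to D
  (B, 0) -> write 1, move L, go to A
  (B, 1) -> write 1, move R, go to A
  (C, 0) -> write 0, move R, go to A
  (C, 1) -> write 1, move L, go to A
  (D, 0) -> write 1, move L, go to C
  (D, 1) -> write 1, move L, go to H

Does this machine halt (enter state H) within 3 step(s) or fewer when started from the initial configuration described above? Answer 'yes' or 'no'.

Answer: no

Derivation:
Step 1: in state A at pos 0, read 0 -> (A,0)->write 1,move R,goto B. Now: state=B, head=1, tape[-1..2]=0100 (head:   ^)
Step 2: in state B at pos 1, read 0 -> (B,0)->write 1,move L,goto A. Now: state=A, head=0, tape[-1..2]=0110 (head:  ^)
Step 3: in state A at pos 0, read 1 -> (A,1)->write 0,move R,goto D. Now: state=D, head=1, tape[-1..2]=0010 (head:   ^)
After 3 step(s): state = D (not H) -> not halted within 3 -> no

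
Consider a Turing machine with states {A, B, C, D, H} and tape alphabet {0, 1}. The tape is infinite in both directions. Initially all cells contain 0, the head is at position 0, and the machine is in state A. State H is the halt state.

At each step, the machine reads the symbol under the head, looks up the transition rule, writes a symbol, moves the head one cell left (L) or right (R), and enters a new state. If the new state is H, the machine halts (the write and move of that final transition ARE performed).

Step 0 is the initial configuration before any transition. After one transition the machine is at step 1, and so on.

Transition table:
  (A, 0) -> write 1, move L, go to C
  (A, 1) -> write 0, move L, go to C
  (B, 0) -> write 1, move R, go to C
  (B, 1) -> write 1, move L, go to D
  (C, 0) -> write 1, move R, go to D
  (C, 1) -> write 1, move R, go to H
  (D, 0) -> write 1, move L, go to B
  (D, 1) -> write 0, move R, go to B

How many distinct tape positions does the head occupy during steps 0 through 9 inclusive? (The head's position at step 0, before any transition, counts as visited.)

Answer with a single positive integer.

Step 1: in state A at pos 0, read 0 -> (A,0)->write 1,move L,goto C. Now: state=C, head=-1, tape[-2..1]=0010 (head:  ^)
Step 2: in state C at pos -1, read 0 -> (C,0)->write 1,move R,goto D. Now: state=D, head=0, tape[-2..1]=0110 (head:   ^)
Step 3: in state D at pos 0, read 1 -> (D,1)->write 0,move R,goto B. Now: state=B, head=1, tape[-2..2]=01000 (head:    ^)
Step 4: in state B at pos 1, read 0 -> (B,0)->write 1,move R,goto C. Now: state=C, head=2, tape[-2..3]=010100 (head:     ^)
Step 5: in state C at pos 2, read 0 -> (C,0)->write 1,move R,goto D. Now: state=D, head=3, tape[-2..4]=0101100 (head:      ^)
Step 6: in state D at pos 3, read 0 -> (D,0)->write 1,move L,goto B. Now: state=B, head=2, tape[-2..4]=0101110 (head:     ^)
Step 7: in state B at pos 2, read 1 -> (B,1)->write 1,move L,goto D. Now: state=D, head=1, tape[-2..4]=0101110 (head:    ^)
Step 8: in state D at pos 1, read 1 -> (D,1)->write 0,move R,goto B. Now: state=B, head=2, tape[-2..4]=0100110 (head:     ^)
Step 9: in state B at pos 2, read 1 -> (B,1)->write 1,move L,goto D. Now: state=D, head=1, tape[-2..4]=0100110 (head:    ^)
Head positions at steps 0..9: starting at 0, distinct positions visited = {-1, 0, 1, 2, 3} -> 5 position(s)

Answer: 5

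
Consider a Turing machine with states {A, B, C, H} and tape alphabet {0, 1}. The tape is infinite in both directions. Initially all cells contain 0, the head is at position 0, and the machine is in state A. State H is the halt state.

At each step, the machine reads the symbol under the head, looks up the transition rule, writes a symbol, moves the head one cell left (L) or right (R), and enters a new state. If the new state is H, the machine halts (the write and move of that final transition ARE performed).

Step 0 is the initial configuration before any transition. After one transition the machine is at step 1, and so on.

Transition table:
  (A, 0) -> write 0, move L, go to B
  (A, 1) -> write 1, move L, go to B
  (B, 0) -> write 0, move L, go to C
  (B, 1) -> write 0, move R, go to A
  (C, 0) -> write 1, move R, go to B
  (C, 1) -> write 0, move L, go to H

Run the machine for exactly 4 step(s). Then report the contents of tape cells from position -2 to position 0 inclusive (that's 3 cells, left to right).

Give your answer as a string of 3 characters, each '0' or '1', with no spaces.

Answer: 100

Derivation:
Step 1: in state A at pos 0, read 0 -> (A,0)->write 0,move L,goto B. Now: state=B, head=-1, tape[-2..1]=0000 (head:  ^)
Step 2: in state B at pos -1, read 0 -> (B,0)->write 0,move L,goto C. Now: state=C, head=-2, tape[-3..1]=00000 (head:  ^)
Step 3: in state C at pos -2, read 0 -> (C,0)->write 1,move R,goto B. Now: state=B, head=-1, tape[-3..1]=01000 (head:   ^)
Step 4: in state B at pos -1, read 0 -> (B,0)->write 0,move L,goto C. Now: state=C, head=-2, tape[-3..1]=01000 (head:  ^)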